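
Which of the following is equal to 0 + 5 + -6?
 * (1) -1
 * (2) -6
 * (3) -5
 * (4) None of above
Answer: 1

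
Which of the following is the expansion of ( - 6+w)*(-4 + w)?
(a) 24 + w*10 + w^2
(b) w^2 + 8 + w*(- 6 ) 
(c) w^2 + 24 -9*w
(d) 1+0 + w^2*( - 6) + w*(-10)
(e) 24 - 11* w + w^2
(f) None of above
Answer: f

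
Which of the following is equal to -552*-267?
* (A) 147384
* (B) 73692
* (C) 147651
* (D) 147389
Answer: A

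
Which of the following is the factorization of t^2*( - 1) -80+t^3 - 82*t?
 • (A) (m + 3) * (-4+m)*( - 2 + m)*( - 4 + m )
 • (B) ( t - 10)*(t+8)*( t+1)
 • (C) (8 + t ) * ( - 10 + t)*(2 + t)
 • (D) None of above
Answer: B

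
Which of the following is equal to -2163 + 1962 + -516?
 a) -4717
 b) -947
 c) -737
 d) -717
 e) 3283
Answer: d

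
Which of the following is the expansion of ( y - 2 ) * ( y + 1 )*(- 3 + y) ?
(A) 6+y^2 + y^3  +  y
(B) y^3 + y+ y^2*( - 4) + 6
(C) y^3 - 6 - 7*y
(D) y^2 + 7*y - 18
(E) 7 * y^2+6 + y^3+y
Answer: B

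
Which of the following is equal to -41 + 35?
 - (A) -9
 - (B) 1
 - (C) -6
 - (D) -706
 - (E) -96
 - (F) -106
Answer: C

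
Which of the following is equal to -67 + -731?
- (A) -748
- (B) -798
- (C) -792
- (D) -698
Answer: B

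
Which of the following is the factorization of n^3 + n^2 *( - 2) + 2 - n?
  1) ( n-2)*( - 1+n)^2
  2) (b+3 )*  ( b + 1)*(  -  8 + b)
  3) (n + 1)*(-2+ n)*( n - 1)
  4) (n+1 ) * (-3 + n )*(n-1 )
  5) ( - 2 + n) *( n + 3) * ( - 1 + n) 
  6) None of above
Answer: 3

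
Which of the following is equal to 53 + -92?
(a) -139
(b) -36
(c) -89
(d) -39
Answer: d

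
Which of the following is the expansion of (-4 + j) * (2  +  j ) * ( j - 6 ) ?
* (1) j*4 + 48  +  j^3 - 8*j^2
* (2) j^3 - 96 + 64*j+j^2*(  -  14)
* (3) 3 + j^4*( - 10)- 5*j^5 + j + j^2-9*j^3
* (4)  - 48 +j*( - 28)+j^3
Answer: 1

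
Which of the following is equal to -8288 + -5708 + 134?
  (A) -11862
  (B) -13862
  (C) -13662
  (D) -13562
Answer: B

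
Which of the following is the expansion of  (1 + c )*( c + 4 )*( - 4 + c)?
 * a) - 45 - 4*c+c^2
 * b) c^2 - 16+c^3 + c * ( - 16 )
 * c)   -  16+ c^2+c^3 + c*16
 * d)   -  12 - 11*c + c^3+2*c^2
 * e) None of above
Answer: b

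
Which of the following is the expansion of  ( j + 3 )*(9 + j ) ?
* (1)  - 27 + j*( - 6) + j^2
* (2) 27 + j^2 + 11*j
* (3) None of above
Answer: 3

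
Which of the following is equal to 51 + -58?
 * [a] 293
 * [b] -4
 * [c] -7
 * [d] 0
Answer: c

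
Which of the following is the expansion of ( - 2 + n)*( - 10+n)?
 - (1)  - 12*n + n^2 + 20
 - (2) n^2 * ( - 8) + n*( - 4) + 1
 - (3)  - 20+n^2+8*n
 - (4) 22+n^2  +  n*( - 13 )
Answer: 1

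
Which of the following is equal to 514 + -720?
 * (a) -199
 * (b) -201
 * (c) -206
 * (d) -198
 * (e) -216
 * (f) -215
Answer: c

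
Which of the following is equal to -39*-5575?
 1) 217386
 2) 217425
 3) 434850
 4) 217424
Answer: 2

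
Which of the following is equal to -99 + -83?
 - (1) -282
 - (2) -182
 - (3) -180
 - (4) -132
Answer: 2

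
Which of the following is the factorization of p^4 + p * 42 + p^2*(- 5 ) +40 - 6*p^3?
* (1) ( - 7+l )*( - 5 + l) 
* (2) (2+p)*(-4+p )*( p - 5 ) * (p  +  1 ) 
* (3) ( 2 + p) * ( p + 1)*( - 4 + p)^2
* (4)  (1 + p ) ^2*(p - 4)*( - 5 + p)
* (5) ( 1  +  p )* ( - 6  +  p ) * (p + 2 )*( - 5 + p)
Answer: 2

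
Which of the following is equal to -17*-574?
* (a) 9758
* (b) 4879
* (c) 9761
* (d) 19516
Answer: a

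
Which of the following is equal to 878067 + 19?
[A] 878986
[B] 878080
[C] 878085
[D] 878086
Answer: D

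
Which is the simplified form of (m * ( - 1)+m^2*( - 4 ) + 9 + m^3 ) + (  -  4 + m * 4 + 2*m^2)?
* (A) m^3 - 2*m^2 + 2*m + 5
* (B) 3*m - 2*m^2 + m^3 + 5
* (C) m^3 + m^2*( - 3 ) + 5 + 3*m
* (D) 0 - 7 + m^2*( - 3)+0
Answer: B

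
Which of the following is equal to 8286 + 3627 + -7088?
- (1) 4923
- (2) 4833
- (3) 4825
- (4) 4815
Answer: 3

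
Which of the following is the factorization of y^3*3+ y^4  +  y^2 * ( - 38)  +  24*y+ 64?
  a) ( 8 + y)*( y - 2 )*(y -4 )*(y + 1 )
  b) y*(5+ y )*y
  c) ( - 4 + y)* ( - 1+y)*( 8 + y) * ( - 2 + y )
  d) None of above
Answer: a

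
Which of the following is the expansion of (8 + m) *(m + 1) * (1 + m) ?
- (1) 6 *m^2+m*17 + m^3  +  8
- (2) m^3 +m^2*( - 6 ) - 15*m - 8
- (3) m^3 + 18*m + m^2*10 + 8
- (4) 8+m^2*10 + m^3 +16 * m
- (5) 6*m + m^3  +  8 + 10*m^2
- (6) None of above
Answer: 6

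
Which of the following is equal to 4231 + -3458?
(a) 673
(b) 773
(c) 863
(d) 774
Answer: b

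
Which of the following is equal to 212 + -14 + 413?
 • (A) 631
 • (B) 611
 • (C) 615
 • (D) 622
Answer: B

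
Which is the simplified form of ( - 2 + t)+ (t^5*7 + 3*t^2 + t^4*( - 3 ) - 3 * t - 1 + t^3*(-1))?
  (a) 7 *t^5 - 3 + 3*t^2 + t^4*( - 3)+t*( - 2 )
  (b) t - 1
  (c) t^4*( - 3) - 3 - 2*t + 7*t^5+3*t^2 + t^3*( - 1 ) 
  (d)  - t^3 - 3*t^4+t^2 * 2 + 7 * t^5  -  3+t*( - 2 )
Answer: c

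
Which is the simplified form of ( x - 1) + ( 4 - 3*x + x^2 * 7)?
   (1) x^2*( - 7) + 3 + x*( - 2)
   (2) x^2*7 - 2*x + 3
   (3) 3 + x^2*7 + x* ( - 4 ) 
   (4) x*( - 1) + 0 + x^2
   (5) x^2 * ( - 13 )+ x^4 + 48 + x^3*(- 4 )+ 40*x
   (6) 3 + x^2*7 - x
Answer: 2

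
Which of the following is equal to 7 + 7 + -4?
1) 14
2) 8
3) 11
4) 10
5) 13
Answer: 4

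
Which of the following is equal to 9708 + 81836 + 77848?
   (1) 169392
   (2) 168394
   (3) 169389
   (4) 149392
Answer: 1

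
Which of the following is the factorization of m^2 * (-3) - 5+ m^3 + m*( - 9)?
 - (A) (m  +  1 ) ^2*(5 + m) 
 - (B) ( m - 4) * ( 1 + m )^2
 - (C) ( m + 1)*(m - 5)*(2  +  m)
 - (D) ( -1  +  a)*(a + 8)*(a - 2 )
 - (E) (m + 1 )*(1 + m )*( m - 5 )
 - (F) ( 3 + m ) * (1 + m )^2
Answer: E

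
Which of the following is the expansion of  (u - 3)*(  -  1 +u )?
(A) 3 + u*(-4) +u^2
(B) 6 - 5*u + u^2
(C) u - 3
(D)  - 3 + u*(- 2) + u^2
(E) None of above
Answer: A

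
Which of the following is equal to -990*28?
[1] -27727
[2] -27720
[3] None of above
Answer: 2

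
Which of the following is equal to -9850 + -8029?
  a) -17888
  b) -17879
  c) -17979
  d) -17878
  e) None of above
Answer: b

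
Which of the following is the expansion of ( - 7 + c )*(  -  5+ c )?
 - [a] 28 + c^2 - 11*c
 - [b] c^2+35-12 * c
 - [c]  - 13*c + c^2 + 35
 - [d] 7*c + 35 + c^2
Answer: b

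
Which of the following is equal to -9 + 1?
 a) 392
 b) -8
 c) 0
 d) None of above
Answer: b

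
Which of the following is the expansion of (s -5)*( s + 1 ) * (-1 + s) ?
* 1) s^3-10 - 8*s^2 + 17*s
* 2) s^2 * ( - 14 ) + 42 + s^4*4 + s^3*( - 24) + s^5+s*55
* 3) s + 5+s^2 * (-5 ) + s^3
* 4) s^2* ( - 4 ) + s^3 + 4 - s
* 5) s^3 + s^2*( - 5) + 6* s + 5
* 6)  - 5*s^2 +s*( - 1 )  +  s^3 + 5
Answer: 6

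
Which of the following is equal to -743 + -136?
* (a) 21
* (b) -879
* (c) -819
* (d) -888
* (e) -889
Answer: b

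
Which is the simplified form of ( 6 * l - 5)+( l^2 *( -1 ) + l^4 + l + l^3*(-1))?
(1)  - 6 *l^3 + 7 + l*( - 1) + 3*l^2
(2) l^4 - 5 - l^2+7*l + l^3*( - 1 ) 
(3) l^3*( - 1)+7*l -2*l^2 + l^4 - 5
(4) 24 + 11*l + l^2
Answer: 2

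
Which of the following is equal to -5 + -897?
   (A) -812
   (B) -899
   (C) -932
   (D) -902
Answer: D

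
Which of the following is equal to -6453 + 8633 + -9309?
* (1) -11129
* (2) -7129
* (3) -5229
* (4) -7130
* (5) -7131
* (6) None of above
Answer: 2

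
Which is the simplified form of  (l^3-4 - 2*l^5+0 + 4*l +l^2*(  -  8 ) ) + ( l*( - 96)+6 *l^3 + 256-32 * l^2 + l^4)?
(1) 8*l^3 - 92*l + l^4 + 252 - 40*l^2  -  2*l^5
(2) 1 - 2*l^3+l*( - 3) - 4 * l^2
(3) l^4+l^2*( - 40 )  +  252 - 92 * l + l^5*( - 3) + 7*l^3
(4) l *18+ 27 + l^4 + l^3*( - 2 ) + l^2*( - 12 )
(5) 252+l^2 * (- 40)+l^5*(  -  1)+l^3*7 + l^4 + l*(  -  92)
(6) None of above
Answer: 6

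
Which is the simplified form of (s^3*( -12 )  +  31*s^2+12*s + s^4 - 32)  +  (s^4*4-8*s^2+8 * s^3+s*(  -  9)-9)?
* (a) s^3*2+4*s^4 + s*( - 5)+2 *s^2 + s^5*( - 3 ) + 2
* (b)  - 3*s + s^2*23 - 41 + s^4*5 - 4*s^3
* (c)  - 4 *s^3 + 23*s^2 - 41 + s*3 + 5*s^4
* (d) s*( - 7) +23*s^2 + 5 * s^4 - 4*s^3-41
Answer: c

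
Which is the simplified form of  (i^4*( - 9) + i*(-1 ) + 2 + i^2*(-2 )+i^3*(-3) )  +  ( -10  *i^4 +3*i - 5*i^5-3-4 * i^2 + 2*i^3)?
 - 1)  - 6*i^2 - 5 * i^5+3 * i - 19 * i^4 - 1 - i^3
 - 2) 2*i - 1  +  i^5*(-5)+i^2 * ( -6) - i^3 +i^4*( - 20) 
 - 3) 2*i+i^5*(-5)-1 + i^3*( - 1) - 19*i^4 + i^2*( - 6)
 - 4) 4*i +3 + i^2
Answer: 3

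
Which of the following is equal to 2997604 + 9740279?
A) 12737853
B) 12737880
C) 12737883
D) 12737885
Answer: C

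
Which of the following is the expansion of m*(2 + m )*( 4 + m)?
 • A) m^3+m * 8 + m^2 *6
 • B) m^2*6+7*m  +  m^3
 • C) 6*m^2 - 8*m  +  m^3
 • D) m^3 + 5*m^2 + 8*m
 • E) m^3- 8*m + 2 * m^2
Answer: A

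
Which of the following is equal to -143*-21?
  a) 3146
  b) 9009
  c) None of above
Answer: c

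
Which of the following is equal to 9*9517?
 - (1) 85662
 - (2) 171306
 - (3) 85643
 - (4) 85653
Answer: 4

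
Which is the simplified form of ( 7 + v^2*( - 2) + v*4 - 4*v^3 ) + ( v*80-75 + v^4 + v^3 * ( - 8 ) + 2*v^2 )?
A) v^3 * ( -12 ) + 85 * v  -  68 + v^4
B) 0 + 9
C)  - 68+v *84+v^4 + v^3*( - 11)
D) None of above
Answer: D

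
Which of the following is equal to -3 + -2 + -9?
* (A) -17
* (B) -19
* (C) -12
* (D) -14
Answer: D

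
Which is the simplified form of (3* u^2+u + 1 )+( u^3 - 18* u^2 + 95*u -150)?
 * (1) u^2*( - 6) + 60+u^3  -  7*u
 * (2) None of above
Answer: 2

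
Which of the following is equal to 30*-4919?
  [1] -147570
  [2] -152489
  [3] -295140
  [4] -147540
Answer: 1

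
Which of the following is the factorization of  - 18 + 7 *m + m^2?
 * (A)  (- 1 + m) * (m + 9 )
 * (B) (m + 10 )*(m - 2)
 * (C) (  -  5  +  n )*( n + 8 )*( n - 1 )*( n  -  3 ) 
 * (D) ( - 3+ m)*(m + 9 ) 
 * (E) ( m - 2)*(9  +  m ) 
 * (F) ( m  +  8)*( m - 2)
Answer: E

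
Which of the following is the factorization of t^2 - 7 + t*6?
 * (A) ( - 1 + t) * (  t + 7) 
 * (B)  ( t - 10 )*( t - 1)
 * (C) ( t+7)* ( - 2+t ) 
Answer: A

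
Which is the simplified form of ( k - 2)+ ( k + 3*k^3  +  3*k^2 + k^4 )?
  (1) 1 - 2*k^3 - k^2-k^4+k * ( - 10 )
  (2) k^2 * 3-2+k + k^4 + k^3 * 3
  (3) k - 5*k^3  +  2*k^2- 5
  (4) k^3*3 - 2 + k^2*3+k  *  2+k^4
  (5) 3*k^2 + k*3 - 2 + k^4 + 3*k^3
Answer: 4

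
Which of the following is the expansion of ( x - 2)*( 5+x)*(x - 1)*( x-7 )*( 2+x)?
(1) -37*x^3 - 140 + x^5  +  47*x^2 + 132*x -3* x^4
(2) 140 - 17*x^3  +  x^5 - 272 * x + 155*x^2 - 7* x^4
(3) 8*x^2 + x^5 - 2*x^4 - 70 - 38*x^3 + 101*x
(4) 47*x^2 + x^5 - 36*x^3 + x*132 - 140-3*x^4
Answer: 1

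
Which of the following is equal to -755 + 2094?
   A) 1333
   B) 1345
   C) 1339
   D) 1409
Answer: C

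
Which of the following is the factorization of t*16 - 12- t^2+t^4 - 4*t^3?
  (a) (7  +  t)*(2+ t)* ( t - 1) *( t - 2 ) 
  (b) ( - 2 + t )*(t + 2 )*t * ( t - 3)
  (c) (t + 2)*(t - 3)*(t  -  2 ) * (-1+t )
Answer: c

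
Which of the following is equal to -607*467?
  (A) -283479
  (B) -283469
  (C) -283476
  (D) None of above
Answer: B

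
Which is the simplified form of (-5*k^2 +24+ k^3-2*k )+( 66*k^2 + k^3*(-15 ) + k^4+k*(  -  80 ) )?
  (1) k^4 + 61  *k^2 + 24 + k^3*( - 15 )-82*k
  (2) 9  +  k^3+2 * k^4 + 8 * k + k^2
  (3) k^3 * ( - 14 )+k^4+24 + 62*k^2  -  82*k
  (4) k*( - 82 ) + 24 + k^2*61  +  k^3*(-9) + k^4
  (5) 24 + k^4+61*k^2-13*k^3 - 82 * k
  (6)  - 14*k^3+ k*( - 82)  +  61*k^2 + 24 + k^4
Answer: 6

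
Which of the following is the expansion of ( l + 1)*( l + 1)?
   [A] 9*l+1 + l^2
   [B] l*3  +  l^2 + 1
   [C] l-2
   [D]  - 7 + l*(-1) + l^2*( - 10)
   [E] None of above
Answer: E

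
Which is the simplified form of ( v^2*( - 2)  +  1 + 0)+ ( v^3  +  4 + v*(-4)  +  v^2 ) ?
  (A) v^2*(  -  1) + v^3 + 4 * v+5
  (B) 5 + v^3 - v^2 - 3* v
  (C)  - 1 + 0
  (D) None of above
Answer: D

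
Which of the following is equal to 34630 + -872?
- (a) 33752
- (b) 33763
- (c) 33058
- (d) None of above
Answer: d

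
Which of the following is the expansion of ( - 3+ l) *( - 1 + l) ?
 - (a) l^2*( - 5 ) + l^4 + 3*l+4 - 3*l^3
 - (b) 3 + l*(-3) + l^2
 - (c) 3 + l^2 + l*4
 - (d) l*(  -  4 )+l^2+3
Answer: d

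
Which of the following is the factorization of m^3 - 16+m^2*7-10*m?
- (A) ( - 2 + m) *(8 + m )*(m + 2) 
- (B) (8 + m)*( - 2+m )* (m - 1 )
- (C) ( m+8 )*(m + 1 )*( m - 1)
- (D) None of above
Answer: D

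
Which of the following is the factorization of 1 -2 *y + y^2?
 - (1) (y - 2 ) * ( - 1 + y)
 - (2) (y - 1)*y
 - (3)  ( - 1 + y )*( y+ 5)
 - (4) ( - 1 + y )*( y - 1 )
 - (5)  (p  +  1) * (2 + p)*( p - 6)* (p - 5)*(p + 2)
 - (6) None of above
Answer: 4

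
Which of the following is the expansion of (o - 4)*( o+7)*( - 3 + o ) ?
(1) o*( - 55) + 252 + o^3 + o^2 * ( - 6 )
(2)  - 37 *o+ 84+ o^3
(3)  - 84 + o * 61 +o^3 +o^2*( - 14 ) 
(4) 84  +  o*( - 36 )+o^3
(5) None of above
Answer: 2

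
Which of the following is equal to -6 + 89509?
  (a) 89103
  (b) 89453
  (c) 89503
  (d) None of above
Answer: c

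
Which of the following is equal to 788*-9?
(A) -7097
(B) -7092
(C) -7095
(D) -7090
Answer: B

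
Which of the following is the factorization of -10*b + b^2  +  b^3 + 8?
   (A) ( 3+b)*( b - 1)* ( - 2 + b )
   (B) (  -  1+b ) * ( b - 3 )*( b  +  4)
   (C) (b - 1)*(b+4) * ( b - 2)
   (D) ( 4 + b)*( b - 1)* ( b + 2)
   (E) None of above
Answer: C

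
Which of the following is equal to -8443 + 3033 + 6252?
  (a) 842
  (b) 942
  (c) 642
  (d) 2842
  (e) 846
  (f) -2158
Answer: a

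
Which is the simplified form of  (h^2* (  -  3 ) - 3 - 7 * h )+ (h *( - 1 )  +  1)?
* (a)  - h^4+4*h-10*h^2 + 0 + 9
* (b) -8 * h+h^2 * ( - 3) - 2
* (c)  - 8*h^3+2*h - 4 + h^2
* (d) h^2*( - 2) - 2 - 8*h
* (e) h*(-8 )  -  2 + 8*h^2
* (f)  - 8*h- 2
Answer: b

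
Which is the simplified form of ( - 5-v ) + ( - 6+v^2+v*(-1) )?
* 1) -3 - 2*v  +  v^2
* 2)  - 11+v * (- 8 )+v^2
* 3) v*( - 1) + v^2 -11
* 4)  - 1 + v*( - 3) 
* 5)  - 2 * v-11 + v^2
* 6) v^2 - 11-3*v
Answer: 5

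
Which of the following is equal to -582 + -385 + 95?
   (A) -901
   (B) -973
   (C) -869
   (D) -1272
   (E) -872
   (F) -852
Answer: E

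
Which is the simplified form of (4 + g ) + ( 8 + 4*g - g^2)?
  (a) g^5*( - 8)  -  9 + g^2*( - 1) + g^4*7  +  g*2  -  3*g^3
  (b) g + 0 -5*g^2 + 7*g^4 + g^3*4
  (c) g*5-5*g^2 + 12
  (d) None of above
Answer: d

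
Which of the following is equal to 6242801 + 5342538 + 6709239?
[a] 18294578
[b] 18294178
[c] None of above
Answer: a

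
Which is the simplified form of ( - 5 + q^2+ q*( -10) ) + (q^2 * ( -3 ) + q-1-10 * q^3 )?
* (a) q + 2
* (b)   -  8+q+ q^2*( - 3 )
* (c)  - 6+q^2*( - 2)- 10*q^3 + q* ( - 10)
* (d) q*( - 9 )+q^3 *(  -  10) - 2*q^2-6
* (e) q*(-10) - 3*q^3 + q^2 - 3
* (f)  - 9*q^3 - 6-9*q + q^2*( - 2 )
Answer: d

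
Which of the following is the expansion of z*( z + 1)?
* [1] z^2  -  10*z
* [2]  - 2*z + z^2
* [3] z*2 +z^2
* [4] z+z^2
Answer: 4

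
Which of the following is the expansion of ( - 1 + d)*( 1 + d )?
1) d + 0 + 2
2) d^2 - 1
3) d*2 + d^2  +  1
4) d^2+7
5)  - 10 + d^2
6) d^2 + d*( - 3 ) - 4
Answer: 2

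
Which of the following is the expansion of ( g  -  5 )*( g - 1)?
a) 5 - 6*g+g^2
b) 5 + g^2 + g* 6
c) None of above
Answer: a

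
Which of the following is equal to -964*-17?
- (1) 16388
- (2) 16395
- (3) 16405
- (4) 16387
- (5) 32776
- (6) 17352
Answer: 1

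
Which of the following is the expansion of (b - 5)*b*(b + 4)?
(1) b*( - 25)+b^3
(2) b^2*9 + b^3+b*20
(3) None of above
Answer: 3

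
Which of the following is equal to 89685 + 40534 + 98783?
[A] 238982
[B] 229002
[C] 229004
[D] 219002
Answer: B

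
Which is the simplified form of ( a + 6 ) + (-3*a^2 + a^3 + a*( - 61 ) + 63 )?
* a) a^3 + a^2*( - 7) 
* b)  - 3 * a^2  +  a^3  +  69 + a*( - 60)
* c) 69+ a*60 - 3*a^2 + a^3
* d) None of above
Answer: b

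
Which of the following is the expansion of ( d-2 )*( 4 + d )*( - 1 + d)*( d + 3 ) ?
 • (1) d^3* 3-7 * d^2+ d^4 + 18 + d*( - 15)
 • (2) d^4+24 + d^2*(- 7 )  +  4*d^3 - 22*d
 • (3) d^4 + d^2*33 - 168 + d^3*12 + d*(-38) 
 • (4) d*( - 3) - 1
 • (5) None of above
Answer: 2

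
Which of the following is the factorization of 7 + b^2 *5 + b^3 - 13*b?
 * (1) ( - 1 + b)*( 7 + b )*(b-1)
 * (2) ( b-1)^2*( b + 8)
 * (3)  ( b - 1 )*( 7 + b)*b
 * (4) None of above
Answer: 1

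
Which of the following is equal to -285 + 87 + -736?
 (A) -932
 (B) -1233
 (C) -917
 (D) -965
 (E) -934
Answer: E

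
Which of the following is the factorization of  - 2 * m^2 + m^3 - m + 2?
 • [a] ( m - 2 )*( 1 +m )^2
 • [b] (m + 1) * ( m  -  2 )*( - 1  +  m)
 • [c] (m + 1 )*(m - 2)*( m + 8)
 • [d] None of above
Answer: b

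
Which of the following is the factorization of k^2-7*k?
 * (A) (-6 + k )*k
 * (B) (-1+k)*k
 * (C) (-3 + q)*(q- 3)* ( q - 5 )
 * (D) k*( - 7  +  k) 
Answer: D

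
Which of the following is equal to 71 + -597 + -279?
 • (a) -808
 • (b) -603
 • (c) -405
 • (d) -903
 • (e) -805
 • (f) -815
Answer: e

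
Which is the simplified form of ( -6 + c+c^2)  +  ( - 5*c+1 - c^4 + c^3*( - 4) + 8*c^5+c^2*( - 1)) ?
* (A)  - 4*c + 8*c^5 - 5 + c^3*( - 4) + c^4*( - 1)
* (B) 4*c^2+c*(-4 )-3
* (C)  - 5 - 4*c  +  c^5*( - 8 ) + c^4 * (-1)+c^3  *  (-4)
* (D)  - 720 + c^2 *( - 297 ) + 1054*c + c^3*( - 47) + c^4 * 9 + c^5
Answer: A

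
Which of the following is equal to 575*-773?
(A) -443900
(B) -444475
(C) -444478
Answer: B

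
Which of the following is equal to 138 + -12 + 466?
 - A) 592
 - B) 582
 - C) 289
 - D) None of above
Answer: A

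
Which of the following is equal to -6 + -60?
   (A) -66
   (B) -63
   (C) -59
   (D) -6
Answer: A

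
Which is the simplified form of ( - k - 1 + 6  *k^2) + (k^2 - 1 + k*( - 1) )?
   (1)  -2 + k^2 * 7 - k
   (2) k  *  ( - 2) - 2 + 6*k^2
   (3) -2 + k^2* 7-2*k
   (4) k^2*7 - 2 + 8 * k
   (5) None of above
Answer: 3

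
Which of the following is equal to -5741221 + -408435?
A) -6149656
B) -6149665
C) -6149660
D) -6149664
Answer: A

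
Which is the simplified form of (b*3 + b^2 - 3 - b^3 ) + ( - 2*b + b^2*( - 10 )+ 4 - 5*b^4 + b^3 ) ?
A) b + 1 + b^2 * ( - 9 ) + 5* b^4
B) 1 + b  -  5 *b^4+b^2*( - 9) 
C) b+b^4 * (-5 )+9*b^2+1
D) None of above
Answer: B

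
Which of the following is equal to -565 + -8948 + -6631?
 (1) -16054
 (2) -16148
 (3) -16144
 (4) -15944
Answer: 3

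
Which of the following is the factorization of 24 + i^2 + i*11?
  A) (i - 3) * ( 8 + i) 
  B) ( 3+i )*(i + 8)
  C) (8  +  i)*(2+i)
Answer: B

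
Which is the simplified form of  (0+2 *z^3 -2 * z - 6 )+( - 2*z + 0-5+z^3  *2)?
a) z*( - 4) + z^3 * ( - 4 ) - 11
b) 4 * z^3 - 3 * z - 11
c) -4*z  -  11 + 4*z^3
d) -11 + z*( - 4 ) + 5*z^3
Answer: c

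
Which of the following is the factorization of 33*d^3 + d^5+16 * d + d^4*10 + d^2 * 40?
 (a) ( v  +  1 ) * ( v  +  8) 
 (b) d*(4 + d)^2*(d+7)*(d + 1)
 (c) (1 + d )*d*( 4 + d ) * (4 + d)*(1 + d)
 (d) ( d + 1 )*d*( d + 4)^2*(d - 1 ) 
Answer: c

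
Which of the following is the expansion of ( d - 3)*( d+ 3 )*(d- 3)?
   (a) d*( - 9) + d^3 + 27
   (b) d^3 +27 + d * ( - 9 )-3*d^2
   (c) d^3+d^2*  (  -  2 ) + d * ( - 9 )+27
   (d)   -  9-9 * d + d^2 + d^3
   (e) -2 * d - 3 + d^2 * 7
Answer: b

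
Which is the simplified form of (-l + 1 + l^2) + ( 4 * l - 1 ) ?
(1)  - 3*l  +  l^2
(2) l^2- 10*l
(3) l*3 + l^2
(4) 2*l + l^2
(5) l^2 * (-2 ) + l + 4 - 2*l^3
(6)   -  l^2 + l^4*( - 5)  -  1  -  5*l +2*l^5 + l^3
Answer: 3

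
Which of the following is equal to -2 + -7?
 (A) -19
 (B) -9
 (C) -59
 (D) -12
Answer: B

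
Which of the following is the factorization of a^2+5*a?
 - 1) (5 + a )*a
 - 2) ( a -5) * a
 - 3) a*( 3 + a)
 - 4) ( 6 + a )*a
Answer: 1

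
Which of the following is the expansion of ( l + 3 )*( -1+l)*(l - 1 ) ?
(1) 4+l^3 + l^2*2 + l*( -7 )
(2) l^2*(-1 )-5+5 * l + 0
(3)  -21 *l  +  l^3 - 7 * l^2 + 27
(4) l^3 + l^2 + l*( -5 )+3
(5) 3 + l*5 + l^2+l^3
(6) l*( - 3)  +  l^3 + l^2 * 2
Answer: 4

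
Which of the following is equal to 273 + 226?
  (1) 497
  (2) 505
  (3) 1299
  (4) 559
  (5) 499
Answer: 5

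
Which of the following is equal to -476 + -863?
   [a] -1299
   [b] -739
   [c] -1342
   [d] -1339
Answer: d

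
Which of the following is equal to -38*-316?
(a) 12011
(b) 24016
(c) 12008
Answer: c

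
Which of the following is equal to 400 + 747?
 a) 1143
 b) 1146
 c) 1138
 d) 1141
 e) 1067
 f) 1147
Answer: f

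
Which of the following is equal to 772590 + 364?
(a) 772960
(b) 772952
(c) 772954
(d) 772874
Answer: c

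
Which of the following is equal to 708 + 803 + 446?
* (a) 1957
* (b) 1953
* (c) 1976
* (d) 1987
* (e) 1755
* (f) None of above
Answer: a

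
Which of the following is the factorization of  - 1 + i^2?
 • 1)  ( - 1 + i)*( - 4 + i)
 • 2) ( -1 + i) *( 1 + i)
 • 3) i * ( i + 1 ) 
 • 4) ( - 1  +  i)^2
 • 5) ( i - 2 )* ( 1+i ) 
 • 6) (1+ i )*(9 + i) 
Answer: 2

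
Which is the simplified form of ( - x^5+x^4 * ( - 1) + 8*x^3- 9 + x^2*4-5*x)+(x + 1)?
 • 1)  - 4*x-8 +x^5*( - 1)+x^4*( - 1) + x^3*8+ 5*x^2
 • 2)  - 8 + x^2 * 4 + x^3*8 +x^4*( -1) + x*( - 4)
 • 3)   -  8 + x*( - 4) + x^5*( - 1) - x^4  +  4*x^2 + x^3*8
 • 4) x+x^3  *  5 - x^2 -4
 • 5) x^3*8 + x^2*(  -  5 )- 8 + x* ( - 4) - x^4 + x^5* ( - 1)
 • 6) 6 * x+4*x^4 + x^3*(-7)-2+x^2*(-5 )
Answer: 3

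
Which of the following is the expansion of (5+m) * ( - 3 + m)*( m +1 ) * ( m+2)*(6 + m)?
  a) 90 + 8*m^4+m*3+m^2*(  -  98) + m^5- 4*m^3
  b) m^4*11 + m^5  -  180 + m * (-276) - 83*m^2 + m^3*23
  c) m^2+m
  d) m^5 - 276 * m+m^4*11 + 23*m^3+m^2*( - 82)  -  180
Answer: b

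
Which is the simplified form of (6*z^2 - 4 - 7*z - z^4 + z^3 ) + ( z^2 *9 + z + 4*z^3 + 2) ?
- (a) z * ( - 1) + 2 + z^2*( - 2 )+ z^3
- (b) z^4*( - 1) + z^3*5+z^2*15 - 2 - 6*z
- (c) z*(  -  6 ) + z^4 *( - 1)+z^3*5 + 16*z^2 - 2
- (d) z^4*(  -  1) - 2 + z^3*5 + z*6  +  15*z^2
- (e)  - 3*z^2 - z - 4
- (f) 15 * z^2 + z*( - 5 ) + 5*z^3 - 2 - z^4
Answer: b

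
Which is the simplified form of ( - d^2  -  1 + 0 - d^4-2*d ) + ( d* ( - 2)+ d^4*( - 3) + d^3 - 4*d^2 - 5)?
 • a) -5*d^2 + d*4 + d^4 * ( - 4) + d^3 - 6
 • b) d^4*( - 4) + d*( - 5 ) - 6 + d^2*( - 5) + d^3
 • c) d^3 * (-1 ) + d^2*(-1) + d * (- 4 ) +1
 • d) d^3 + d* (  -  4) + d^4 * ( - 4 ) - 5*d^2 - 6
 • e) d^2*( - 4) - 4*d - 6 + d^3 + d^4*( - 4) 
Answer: d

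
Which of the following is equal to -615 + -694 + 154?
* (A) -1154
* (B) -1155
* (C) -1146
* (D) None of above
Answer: B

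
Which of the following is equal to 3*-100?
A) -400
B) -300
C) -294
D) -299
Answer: B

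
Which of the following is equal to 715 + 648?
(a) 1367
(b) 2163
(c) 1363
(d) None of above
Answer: c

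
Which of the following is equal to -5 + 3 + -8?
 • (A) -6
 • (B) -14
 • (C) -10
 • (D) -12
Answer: C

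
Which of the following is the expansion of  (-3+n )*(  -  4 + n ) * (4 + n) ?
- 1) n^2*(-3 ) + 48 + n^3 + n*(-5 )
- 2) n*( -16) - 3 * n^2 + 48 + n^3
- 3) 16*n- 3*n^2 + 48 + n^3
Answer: 2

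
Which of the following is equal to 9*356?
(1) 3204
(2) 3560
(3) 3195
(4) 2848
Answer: 1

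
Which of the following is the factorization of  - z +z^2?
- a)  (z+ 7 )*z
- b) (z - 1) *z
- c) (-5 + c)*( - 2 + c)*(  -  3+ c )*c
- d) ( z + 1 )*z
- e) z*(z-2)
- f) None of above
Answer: b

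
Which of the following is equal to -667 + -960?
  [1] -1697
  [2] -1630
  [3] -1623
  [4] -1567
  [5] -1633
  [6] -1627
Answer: 6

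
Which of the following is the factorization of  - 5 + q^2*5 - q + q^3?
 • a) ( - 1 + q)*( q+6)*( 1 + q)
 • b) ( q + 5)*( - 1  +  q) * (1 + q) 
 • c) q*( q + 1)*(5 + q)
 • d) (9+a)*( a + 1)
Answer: b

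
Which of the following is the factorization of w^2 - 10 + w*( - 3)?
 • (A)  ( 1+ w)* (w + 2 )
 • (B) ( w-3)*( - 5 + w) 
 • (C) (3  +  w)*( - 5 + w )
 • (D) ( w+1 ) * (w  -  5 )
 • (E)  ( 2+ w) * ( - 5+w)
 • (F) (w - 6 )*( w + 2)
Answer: E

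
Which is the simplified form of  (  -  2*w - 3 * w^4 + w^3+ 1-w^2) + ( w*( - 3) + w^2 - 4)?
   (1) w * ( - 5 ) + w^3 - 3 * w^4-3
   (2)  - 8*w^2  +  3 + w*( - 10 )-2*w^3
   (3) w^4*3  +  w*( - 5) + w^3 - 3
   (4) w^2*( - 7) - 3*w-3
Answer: 1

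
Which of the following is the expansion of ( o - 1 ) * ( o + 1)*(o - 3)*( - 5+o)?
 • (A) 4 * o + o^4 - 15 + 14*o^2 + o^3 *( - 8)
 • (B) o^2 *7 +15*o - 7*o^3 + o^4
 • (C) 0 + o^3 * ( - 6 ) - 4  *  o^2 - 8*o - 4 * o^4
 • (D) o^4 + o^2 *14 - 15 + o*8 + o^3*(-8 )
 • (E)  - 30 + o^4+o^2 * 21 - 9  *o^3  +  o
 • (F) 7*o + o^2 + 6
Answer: D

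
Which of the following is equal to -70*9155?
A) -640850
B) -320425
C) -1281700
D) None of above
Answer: A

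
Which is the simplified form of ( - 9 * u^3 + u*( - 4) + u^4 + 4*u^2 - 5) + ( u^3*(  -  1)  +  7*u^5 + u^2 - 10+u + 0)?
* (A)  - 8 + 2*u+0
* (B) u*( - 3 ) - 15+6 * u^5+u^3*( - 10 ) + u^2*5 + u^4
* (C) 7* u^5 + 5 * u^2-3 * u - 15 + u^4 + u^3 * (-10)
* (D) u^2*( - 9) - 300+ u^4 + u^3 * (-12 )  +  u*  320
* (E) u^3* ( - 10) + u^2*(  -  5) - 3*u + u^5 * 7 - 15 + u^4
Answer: C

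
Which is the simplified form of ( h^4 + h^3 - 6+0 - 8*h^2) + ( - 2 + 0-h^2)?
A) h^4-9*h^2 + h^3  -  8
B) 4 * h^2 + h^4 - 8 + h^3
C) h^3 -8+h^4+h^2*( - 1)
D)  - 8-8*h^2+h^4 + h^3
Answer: A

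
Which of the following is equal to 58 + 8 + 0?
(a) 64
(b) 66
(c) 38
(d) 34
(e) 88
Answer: b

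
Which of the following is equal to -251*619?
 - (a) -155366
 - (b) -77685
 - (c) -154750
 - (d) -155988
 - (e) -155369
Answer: e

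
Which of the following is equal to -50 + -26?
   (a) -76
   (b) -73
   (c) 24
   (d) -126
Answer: a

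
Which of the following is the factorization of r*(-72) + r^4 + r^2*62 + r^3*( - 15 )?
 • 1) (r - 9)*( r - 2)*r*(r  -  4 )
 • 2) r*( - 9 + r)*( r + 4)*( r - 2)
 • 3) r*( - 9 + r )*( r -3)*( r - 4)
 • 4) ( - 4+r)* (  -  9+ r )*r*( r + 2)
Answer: 1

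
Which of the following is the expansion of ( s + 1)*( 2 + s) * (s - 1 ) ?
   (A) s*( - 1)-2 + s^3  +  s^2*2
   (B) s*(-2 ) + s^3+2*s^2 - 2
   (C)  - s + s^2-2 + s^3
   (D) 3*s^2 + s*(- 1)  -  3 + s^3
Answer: A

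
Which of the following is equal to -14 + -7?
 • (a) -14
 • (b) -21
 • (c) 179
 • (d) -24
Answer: b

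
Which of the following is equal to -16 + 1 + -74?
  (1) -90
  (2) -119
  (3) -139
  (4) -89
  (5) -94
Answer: 4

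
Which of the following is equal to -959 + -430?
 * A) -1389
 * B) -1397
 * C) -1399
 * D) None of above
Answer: A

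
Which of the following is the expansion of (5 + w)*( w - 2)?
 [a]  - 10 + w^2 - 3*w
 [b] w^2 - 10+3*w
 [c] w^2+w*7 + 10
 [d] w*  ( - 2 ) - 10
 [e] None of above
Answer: b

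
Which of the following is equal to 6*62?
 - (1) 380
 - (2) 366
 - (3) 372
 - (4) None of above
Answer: 3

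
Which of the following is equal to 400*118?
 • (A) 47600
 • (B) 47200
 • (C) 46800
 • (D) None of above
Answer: B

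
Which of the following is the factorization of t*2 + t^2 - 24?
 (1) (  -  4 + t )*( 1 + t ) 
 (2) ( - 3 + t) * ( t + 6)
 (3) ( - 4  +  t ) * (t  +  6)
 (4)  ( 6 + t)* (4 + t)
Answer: 3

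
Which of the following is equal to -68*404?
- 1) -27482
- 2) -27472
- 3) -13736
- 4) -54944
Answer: 2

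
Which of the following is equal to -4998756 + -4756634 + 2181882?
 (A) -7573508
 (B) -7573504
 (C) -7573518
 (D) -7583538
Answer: A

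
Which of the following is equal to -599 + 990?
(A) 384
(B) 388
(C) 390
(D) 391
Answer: D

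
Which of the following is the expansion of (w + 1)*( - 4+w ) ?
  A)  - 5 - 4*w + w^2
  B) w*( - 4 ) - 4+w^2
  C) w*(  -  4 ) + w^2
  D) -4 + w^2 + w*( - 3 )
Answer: D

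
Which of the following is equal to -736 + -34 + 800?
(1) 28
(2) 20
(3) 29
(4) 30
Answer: 4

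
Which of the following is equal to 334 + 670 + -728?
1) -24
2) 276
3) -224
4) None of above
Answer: 2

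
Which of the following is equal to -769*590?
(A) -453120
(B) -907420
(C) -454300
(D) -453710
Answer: D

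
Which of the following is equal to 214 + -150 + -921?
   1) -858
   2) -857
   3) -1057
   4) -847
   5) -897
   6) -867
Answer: 2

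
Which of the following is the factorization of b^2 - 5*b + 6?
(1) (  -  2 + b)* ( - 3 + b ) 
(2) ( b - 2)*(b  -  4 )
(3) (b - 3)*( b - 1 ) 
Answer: 1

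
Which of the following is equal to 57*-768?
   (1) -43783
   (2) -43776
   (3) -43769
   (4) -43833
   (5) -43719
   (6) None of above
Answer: 2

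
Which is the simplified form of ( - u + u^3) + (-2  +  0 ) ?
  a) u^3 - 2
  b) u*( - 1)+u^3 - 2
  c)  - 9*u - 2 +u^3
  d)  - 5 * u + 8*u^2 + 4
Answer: b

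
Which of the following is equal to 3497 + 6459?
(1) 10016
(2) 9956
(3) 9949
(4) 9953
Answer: 2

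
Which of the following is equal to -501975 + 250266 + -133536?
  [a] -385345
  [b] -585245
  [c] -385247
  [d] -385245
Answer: d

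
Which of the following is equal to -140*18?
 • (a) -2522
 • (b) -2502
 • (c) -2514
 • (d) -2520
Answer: d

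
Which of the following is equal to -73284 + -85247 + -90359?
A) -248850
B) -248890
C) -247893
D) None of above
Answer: B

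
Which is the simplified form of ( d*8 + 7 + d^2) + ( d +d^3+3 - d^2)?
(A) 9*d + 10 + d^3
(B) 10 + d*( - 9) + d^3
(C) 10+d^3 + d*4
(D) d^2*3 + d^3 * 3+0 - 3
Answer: A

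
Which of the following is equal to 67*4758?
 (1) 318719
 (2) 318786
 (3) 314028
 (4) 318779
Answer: 2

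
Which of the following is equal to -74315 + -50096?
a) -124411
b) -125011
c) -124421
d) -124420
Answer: a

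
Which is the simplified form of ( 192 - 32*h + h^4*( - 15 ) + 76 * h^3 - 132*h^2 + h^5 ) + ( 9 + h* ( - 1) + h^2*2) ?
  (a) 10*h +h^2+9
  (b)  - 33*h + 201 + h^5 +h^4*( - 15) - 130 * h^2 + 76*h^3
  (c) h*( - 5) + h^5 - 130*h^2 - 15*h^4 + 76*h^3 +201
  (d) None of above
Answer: b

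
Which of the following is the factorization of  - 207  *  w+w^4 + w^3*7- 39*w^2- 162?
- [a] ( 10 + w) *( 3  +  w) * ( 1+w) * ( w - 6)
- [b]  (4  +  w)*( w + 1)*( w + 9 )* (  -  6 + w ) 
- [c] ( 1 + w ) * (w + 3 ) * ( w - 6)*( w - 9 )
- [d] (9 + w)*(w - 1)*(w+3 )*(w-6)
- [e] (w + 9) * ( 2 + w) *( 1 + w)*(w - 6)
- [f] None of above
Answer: f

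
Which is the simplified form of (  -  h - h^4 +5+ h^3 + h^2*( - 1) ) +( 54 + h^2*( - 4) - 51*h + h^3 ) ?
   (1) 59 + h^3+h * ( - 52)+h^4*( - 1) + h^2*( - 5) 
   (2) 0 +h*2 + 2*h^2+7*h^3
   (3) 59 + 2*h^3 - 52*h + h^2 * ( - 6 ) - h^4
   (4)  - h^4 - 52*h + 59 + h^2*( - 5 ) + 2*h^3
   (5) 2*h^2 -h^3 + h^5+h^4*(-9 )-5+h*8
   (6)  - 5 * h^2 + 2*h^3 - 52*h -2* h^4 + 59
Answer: 4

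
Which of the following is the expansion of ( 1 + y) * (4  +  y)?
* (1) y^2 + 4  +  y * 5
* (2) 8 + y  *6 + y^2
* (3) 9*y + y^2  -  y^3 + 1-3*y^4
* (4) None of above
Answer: 1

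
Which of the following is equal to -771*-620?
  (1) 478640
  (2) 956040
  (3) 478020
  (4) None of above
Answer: 3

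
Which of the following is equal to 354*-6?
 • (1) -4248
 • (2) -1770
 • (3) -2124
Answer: 3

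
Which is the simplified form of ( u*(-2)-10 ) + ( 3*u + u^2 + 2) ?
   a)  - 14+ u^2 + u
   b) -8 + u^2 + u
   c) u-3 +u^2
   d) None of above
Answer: b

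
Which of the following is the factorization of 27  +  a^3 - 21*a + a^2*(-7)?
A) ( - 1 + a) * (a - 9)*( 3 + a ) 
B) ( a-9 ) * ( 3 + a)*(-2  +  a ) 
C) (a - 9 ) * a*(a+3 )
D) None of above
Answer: A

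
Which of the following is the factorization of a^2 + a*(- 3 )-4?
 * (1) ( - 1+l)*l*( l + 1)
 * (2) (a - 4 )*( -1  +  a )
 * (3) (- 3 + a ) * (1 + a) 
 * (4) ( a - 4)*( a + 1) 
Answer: 4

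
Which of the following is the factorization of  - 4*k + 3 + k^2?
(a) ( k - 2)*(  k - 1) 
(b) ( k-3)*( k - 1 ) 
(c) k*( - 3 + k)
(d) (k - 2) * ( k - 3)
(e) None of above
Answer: b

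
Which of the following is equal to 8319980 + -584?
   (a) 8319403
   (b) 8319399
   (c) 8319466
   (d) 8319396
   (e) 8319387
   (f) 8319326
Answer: d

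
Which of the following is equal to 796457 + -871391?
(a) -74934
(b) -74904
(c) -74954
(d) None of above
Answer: a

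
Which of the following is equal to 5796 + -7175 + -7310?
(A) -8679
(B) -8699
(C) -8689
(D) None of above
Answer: C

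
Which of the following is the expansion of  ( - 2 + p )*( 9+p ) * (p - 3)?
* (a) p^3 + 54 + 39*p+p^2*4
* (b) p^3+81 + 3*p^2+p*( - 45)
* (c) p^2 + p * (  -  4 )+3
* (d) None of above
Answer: d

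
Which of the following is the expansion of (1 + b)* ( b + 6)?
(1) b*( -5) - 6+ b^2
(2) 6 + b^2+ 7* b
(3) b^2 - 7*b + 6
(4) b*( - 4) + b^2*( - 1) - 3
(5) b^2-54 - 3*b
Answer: 2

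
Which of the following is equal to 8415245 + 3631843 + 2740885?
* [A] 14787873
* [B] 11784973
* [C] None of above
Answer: C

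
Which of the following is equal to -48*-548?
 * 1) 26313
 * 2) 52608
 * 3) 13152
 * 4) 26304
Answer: 4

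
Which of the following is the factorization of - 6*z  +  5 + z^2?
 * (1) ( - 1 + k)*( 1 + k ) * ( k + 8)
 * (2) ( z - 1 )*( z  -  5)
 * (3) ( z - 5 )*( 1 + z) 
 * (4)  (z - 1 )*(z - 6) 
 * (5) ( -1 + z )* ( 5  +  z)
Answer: 2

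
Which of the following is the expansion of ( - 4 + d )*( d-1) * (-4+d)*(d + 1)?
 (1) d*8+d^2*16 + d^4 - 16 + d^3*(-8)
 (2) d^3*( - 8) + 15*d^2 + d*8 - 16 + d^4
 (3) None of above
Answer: 2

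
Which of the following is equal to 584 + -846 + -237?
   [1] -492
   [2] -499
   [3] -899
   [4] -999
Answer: 2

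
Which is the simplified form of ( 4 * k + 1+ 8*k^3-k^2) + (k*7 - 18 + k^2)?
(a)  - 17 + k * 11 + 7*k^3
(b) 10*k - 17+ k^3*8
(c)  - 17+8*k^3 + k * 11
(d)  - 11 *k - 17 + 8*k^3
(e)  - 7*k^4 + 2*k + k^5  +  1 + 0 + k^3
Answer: c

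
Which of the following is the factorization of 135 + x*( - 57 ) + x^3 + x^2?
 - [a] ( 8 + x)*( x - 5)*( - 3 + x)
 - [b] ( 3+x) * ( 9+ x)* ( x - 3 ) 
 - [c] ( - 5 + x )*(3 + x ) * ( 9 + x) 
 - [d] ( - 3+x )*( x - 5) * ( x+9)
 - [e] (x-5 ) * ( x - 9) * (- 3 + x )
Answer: d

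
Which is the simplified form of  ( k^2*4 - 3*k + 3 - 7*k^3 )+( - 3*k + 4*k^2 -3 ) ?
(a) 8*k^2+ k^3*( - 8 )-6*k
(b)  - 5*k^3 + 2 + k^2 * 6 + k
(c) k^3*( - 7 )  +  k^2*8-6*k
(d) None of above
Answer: c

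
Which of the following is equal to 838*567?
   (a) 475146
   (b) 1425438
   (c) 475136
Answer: a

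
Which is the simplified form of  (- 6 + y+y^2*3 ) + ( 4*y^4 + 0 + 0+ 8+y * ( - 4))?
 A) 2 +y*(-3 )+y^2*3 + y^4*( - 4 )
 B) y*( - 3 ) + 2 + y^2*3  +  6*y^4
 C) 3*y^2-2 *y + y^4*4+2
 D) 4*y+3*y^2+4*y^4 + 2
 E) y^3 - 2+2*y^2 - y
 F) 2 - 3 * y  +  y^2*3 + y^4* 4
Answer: F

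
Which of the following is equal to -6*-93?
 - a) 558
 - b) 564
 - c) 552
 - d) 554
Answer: a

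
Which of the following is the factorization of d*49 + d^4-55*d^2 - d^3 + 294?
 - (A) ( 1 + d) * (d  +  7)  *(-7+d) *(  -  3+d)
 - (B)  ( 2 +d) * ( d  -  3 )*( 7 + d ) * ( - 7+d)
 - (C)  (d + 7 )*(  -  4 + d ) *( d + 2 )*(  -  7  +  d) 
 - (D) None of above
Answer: B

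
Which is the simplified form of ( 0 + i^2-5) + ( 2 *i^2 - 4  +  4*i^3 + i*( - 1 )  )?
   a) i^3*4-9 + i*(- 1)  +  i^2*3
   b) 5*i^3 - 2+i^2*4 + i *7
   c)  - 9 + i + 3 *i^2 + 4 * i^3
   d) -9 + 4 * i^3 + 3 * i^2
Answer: a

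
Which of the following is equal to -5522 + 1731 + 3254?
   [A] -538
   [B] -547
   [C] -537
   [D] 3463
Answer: C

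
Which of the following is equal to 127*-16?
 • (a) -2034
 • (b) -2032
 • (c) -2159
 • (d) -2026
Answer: b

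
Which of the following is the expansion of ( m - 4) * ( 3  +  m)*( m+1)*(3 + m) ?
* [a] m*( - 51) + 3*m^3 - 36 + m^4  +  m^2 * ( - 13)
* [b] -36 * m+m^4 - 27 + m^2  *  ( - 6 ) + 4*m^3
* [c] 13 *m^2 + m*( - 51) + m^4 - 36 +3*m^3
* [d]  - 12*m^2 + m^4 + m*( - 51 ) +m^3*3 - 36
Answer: a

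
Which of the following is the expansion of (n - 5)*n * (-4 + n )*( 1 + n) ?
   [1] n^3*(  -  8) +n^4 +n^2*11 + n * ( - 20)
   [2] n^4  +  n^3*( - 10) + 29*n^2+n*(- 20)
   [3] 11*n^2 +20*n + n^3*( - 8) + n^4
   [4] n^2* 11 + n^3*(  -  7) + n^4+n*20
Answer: 3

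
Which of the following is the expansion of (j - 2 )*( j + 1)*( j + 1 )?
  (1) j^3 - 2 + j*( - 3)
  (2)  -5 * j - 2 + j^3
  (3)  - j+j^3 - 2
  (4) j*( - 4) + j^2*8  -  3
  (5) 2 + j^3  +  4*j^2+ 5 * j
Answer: 1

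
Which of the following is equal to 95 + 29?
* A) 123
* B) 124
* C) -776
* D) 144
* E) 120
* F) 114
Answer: B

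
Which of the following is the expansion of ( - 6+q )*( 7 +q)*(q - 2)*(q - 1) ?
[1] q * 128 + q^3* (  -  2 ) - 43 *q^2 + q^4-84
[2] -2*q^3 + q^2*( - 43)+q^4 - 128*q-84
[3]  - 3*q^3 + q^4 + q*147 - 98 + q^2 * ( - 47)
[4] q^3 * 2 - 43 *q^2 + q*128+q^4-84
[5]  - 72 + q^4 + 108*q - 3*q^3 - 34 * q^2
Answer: 1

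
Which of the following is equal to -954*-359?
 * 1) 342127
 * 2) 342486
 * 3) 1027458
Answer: 2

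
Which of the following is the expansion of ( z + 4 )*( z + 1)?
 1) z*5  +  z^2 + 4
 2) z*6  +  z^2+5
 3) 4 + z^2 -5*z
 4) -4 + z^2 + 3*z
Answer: 1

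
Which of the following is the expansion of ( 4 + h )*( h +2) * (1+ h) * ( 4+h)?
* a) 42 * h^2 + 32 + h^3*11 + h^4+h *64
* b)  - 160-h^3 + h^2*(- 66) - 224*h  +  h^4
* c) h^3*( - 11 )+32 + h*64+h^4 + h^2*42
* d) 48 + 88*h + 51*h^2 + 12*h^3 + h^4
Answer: a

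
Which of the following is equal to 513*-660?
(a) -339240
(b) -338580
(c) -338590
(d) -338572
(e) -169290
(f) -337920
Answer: b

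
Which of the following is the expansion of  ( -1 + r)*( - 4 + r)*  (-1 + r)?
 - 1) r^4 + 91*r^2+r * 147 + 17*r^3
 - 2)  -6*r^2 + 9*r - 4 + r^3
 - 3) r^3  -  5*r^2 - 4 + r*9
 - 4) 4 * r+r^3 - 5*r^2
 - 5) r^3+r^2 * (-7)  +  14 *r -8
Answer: 2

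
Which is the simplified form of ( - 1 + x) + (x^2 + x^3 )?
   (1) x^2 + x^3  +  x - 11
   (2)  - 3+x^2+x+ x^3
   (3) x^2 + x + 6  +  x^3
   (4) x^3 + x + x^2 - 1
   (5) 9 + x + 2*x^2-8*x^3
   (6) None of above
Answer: 4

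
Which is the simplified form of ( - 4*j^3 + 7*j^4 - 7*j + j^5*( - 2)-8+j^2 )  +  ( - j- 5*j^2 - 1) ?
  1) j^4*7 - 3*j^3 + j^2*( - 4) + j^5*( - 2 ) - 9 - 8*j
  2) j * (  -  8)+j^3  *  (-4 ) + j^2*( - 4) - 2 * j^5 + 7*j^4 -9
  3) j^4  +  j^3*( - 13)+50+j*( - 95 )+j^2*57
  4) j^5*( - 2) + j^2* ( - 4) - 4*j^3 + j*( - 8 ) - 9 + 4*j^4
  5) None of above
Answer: 2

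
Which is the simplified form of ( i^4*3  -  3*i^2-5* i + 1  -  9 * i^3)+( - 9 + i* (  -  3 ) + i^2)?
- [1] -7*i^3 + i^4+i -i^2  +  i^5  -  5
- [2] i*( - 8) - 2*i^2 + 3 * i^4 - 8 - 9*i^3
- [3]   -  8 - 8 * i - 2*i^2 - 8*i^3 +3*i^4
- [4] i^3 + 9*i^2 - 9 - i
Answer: 2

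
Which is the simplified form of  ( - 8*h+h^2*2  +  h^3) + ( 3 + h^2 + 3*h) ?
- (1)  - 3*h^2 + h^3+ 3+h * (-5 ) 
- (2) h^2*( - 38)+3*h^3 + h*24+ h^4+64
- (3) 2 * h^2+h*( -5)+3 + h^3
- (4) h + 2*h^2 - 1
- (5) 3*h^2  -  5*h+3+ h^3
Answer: 5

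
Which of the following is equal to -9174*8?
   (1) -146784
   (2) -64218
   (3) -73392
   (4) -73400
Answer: 3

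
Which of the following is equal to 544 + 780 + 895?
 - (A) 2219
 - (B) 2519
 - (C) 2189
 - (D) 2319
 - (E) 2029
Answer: A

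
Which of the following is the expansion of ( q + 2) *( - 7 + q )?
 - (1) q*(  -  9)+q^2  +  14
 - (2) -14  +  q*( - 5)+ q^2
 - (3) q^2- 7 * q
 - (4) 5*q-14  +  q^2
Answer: 2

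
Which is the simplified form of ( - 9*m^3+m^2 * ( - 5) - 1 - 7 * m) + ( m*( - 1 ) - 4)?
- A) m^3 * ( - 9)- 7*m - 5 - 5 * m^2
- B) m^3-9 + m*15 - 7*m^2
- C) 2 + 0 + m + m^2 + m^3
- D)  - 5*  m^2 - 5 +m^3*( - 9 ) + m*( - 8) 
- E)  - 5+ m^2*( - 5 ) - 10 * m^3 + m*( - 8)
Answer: D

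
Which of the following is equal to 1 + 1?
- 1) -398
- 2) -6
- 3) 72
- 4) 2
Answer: 4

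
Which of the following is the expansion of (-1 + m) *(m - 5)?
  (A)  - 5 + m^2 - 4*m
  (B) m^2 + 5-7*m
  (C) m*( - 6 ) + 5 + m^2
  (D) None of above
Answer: C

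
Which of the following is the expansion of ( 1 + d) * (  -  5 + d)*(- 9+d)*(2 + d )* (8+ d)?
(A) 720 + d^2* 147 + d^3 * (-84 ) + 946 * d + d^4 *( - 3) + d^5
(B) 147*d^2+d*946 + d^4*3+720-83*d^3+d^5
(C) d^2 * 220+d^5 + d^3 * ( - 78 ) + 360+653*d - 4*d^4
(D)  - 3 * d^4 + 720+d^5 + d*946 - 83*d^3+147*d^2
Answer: D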